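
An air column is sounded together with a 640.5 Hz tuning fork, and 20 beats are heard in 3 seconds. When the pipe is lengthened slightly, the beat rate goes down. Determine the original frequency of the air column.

Beat frequency = 20/3 = 6.6667 Hz.
|f − 640.5| = 6.6667, so the air column was at either 633.8333 Hz or 647.1667 Hz.
A longer pipe has a lower fundamental; the adjustment lowers the air column's frequency.
The beat rate fell, so the adjustment moved the air column toward 640.5 Hz — it must have started above the reference.

647.1667 Hz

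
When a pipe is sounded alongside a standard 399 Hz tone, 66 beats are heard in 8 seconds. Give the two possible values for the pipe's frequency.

390.75 Hz or 407.25 Hz

Beat frequency = 66/8 = 8.25 Hz.
|f − 399| = 8.25, so f = 399 ± 8.25.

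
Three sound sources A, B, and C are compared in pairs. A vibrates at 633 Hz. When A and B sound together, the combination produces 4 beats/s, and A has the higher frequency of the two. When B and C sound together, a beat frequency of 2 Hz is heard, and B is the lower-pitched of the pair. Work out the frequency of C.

B is below A, so f_B = 633 − 4 = 629 Hz.
C is above B, so f_C = 629 + 2 = 631 Hz.

631 Hz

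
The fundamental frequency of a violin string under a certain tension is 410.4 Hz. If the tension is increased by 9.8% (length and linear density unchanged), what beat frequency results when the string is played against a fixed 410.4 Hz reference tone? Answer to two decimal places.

19.64 Hz

For a string, f ∝ √T, so the new frequency is 410.4·√1.098 = 430.0397 Hz.
f_beat = |430.0397 − 410.4| = 19.64 Hz.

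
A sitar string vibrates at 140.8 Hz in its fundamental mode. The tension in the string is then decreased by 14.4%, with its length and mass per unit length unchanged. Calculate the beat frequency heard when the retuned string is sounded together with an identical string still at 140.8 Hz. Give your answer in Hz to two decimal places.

For a string, f ∝ √T, so the new frequency is 140.8·√0.856 = 130.2685 Hz.
f_beat = |130.2685 − 140.8| = 10.53 Hz.

10.53 Hz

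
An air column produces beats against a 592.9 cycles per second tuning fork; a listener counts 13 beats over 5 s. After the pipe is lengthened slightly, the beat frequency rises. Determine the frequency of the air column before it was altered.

Beat frequency = 13/5 = 2.6 Hz.
|f − 592.9| = 2.6, so the air column was at either 590.3 Hz or 595.5 Hz.
A longer pipe has a lower fundamental; the adjustment lowers the air column's frequency.
The beat rate rose, so the adjustment moved the air column further from 592.9 Hz — it was already below the reference.

590.3 Hz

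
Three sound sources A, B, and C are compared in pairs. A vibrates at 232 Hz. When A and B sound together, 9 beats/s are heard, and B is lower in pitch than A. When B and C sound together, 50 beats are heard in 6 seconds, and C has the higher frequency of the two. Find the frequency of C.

B is below A, so f_B = 232 − 9 = 223 Hz.
B–C: Beat frequency = 50/6 = 8.3333 Hz.
C is above B, so f_C = 223 + 8.3333 = 231.3333 Hz.

231.3333 Hz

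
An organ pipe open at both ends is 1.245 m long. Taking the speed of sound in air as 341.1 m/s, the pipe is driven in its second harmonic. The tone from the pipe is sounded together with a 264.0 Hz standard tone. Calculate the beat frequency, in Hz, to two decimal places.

9.98 Hz

Open pipe: f_n = n·v/(2L) = 2·341.1/(2·1.245) = 273.9759 Hz.
f_beat = |273.9759 − 264.0| = 9.98 Hz.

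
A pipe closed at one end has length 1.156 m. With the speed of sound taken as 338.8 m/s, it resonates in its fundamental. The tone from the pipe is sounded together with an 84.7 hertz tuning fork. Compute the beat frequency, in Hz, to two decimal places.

11.43 Hz

Closed pipe (odd harmonics): f_n = n·v/(4L) = 1·338.8/(4·1.156) = 73.2699 Hz.
f_beat = |73.2699 − 84.7| = 11.43 Hz.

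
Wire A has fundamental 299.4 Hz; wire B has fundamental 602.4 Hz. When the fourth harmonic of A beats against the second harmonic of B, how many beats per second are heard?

Fourth harmonic of the first: 4·299.4 = 1197.6 Hz.
Second harmonic of the second: 2·602.4 = 1204.8 Hz.
f_beat = |1197.6 − 1204.8| = 7.2 Hz.

7.2 Hz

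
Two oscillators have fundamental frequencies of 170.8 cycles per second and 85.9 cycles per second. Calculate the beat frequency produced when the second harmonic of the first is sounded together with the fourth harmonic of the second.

2.0 Hz

Second harmonic of the first: 2·170.8 = 341.6 Hz.
Fourth harmonic of the second: 4·85.9 = 343.6 Hz.
f_beat = |341.6 − 343.6| = 2.0 Hz.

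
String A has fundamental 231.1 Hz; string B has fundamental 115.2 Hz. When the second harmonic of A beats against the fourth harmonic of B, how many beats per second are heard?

Second harmonic of the first: 2·231.1 = 462.2 Hz.
Fourth harmonic of the second: 4·115.2 = 460.8 Hz.
f_beat = |462.2 − 460.8| = 1.4 Hz.

1.4 Hz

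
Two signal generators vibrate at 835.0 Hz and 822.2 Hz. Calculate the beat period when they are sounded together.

f_beat = |835.0 − 822.2| = 12.8 Hz.
Beat period T = 1 / f_beat = 1 / 12.8 s.

0.078 s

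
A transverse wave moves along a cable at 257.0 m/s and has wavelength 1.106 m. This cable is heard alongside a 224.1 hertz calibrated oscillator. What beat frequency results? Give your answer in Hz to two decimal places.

8.27 Hz

Source frequency f = v/λ = 257.0/1.106 = 232.3689 Hz.
f_beat = |232.3689 − 224.1| = 8.27 Hz.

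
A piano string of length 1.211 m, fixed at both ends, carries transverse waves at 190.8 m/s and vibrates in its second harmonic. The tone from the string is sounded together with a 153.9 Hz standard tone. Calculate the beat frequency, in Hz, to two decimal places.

3.66 Hz

For a string fixed at both ends, f_n = n·v/(2L) = 2·190.8/(2·1.211) = 157.5557 Hz.
f_beat = |157.5557 − 153.9| = 3.66 Hz.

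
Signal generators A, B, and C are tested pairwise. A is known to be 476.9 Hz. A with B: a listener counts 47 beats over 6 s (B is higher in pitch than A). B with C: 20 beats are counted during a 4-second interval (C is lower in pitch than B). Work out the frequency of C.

A–B: Beat frequency = 47/6 = 7.8333 Hz.
B is above A, so f_B = 476.9 + 7.8333 = 484.7333 Hz.
B–C: Beat frequency = 20/4 = 5 Hz.
C is below B, so f_C = 484.7333 − 5 = 479.7333 Hz.

479.7333 Hz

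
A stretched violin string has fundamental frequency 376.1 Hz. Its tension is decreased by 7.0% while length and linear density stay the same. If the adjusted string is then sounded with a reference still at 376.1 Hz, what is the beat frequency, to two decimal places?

13.40 Hz

For a string, f ∝ √T, so the new frequency is 376.1·√0.930 = 362.6977 Hz.
f_beat = |362.6977 − 376.1| = 13.40 Hz.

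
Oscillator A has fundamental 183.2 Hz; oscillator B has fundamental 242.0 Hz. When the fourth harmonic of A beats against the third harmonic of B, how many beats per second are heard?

Fourth harmonic of the first: 4·183.2 = 732.8 Hz.
Third harmonic of the second: 3·242.0 = 726.0 Hz.
f_beat = |732.8 − 726.0| = 6.8 Hz.

6.8 Hz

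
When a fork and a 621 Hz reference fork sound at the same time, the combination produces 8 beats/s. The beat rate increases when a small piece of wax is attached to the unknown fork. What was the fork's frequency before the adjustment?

613 Hz

|f − 621| = 8, so the fork was at either 613 Hz or 629 Hz.
Loading a fork with wax lowers its frequency; the adjustment lowers the fork's frequency.
The beat rate rose, so the adjustment moved the fork further from 621 Hz — it was already below the reference.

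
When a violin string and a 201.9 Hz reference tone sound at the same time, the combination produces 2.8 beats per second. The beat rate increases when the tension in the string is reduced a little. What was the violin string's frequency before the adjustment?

199.1 Hz

|f − 201.9| = 2.8, so the violin string was at either 199.1 Hz or 204.7 Hz.
Lower tension means lower frequency; the adjustment lowers the violin string's frequency.
The beat rate rose, so the adjustment moved the violin string further from 201.9 Hz — it was already below the reference.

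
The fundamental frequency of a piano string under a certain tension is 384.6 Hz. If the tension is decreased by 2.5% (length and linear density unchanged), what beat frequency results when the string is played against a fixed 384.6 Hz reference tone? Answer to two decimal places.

For a string, f ∝ √T, so the new frequency is 384.6·√0.975 = 379.7621 Hz.
f_beat = |379.7621 − 384.6| = 4.84 Hz.

4.84 Hz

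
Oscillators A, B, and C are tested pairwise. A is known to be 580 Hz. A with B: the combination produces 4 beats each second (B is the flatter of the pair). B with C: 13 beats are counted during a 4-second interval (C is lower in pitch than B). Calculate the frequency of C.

B is below A, so f_B = 580 − 4 = 576 Hz.
B–C: Beat frequency = 13/4 = 3.25 Hz.
C is below B, so f_C = 576 − 3.25 = 572.75 Hz.

572.75 Hz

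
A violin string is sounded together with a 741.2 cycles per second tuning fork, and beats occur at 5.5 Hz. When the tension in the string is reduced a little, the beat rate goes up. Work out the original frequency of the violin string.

735.7 Hz

|f − 741.2| = 5.5, so the violin string was at either 735.7 Hz or 746.7 Hz.
Lower tension means lower frequency; the adjustment lowers the violin string's frequency.
The beat rate rose, so the adjustment moved the violin string further from 741.2 Hz — it was already below the reference.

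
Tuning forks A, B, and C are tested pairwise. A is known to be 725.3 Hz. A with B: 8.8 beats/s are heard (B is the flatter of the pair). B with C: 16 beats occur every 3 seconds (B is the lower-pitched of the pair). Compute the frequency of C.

721.8333 Hz

B is below A, so f_B = 725.3 − 8.8 = 716.5 Hz.
B–C: Beat frequency = 16/3 = 5.3333 Hz.
C is above B, so f_C = 716.5 + 5.3333 = 721.8333 Hz.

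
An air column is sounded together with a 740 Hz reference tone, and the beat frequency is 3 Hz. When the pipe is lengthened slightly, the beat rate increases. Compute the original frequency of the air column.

737 Hz

|f − 740| = 3, so the air column was at either 737 Hz or 743 Hz.
A longer pipe has a lower fundamental; the adjustment lowers the air column's frequency.
The beat rate rose, so the adjustment moved the air column further from 740 Hz — it was already below the reference.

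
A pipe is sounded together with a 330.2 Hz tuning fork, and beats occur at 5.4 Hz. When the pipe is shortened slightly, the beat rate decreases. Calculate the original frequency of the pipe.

324.8 Hz

|f − 330.2| = 5.4, so the pipe was at either 324.8 Hz or 335.6 Hz.
A shorter pipe has a higher fundamental; the adjustment raises the pipe's frequency.
The beat rate fell, so the adjustment moved the pipe toward 330.2 Hz — it must have started below the reference.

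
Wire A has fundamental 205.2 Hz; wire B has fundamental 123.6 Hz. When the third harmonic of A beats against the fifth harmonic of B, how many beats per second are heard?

Third harmonic of the first: 3·205.2 = 615.6 Hz.
Fifth harmonic of the second: 5·123.6 = 618.0 Hz.
f_beat = |615.6 − 618.0| = 2.4 Hz.

2.4 Hz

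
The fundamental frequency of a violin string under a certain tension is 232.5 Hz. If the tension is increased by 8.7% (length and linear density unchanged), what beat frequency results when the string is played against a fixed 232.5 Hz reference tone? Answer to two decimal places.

9.90 Hz

For a string, f ∝ √T, so the new frequency is 232.5·√1.087 = 242.4029 Hz.
f_beat = |242.4029 − 232.5| = 9.90 Hz.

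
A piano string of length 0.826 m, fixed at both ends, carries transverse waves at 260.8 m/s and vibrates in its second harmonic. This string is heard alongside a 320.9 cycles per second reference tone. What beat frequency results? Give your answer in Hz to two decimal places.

For a string fixed at both ends, f_n = n·v/(2L) = 2·260.8/(2·0.826) = 315.7385 Hz.
f_beat = |315.7385 − 320.9| = 5.16 Hz.

5.16 Hz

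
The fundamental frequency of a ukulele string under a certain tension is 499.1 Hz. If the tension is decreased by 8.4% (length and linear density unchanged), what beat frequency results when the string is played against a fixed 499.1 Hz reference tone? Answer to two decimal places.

For a string, f ∝ √T, so the new frequency is 499.1·√0.916 = 477.6781 Hz.
f_beat = |477.6781 − 499.1| = 21.42 Hz.

21.42 Hz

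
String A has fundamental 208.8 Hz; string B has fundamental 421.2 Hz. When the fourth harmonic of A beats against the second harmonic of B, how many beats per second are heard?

7.2 Hz

Fourth harmonic of the first: 4·208.8 = 835.2 Hz.
Second harmonic of the second: 2·421.2 = 842.4 Hz.
f_beat = |835.2 − 842.4| = 7.2 Hz.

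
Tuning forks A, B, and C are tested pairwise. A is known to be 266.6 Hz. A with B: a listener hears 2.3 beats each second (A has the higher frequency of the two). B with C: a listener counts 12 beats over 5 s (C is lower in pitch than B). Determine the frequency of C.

261.9 Hz

B is below A, so f_B = 266.6 − 2.3 = 264.3 Hz.
B–C: Beat frequency = 12/5 = 2.4 Hz.
C is below B, so f_C = 264.3 − 2.4 = 261.9 Hz.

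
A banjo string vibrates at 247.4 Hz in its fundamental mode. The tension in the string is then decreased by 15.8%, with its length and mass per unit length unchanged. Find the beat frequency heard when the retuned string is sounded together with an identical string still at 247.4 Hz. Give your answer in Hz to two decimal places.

For a string, f ∝ √T, so the new frequency is 247.4·√0.842 = 227.0156 Hz.
f_beat = |227.0156 − 247.4| = 20.38 Hz.

20.38 Hz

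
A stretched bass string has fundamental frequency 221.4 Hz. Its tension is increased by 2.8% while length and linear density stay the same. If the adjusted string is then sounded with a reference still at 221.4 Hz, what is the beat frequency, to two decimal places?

3.08 Hz

For a string, f ∝ √T, so the new frequency is 221.4·√1.028 = 224.4782 Hz.
f_beat = |224.4782 − 221.4| = 3.08 Hz.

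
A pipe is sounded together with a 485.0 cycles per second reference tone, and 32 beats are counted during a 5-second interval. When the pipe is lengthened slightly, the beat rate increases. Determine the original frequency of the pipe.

Beat frequency = 32/5 = 6.4 Hz.
|f − 485.0| = 6.4, so the pipe was at either 478.6 Hz or 491.4 Hz.
A longer pipe has a lower fundamental; the adjustment lowers the pipe's frequency.
The beat rate rose, so the adjustment moved the pipe further from 485.0 Hz — it was already below the reference.

478.6 Hz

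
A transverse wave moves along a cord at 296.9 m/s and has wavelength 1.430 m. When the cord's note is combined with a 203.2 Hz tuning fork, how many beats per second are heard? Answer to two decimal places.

4.42 Hz

Source frequency f = v/λ = 296.9/1.430 = 207.6224 Hz.
f_beat = |207.6224 − 203.2| = 4.42 Hz.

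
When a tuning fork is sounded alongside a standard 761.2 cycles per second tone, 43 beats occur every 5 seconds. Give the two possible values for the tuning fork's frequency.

752.6 Hz or 769.8 Hz

Beat frequency = 43/5 = 8.6 Hz.
|f − 761.2| = 8.6, so f = 761.2 ± 8.6.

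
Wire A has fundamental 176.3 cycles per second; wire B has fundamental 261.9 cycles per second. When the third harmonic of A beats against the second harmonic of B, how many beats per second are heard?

5.1 Hz

Third harmonic of the first: 3·176.3 = 528.9 Hz.
Second harmonic of the second: 2·261.9 = 523.8 Hz.
f_beat = |528.9 − 523.8| = 5.1 Hz.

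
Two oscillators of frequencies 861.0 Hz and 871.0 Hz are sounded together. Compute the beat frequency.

10 Hz

Beats arise from superposition of two nearby frequencies; the beat rate is |f₁ − f₂|.
|861.0 − 871.0| = 10 Hz.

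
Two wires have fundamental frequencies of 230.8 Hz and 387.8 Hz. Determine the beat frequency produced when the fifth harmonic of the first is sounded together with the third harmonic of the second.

Fifth harmonic of the first: 5·230.8 = 1154.0 Hz.
Third harmonic of the second: 3·387.8 = 1163.4 Hz.
f_beat = |1154.0 − 1163.4| = 9.4 Hz.

9.4 Hz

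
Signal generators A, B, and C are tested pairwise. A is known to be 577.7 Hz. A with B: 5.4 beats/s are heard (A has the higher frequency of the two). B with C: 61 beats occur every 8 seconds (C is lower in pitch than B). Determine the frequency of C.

564.675 Hz

B is below A, so f_B = 577.7 − 5.4 = 572.3 Hz.
B–C: Beat frequency = 61/8 = 7.625 Hz.
C is below B, so f_C = 572.3 − 7.625 = 564.675 Hz.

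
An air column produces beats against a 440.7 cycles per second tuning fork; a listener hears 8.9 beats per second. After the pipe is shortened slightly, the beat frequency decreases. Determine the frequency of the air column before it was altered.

431.8 Hz

|f − 440.7| = 8.9, so the air column was at either 431.8 Hz or 449.6 Hz.
A shorter pipe has a higher fundamental; the adjustment raises the air column's frequency.
The beat rate fell, so the adjustment moved the air column toward 440.7 Hz — it must have started below the reference.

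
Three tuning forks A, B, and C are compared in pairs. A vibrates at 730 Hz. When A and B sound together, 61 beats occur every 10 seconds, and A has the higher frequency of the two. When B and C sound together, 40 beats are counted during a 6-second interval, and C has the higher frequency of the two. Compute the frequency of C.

730.5667 Hz

A–B: Beat frequency = 61/10 = 6.1 Hz.
B is below A, so f_B = 730 − 6.1 = 723.9 Hz.
B–C: Beat frequency = 40/6 = 6.6667 Hz.
C is above B, so f_C = 723.9 + 6.6667 = 730.5667 Hz.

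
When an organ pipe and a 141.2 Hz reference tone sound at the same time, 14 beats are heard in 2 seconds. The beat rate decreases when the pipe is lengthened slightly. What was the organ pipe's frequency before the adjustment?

Beat frequency = 14/2 = 7 Hz.
|f − 141.2| = 7, so the organ pipe was at either 134.2 Hz or 148.2 Hz.
A longer pipe has a lower fundamental; the adjustment lowers the organ pipe's frequency.
The beat rate fell, so the adjustment moved the organ pipe toward 141.2 Hz — it must have started above the reference.

148.2 Hz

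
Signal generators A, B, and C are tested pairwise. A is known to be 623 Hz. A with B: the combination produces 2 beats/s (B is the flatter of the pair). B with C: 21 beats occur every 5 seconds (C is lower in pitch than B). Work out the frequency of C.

B is below A, so f_B = 623 − 2 = 621 Hz.
B–C: Beat frequency = 21/5 = 4.2 Hz.
C is below B, so f_C = 621 − 4.2 = 616.8 Hz.

616.8 Hz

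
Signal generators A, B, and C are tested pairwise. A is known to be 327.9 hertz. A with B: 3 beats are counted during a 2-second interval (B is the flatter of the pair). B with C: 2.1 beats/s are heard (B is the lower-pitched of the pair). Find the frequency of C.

328.5 Hz

A–B: Beat frequency = 3/2 = 1.5 Hz.
B is below A, so f_B = 327.9 − 1.5 = 326.4 Hz.
C is above B, so f_C = 326.4 + 2.1 = 328.5 Hz.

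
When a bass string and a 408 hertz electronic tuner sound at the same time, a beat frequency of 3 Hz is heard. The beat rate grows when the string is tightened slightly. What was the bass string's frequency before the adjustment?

411 Hz

|f − 408| = 3, so the bass string was at either 405 Hz or 411 Hz.
Increasing tension raises a string's frequency; the adjustment raises the bass string's frequency.
The beat rate rose, so the adjustment moved the bass string further from 408 Hz — it was already above the reference.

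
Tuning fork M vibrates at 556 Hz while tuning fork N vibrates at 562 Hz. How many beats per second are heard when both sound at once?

The beat frequency equals the magnitude of the frequency difference.
|556 − 562| = 6 Hz.

6 Hz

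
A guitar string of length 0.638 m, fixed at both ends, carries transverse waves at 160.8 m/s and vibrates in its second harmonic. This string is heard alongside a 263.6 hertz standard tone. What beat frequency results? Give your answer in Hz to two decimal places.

11.56 Hz

For a string fixed at both ends, f_n = n·v/(2L) = 2·160.8/(2·0.638) = 252.0376 Hz.
f_beat = |252.0376 − 263.6| = 11.56 Hz.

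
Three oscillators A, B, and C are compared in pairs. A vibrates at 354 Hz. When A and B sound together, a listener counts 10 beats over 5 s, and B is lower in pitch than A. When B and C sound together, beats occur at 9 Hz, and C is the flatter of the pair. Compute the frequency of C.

A–B: Beat frequency = 10/5 = 2 Hz.
B is below A, so f_B = 354 − 2 = 352 Hz.
C is below B, so f_C = 352 − 9 = 343 Hz.

343 Hz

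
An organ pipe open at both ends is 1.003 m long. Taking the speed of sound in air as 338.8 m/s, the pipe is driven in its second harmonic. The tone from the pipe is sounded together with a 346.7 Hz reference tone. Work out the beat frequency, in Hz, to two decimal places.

8.91 Hz

Open pipe: f_n = n·v/(2L) = 2·338.8/(2·1.003) = 337.7866 Hz.
f_beat = |337.7866 − 346.7| = 8.91 Hz.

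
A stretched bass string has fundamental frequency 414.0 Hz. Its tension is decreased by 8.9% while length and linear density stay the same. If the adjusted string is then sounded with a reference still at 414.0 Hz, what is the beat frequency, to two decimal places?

For a string, f ∝ √T, so the new frequency is 414.0·√0.911 = 395.1478 Hz.
f_beat = |395.1478 − 414.0| = 18.85 Hz.

18.85 Hz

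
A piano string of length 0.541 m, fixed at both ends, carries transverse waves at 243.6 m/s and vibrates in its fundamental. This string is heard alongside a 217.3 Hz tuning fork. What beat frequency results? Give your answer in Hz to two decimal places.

For a string fixed at both ends, f_n = n·v/(2L) = 1·243.6/(2·0.541) = 225.1386 Hz.
f_beat = |225.1386 − 217.3| = 7.84 Hz.

7.84 Hz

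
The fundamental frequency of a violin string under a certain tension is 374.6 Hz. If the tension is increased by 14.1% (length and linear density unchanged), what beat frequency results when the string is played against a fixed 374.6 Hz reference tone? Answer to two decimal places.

For a string, f ∝ √T, so the new frequency is 374.6·√1.141 = 400.1387 Hz.
f_beat = |400.1387 − 374.6| = 25.54 Hz.

25.54 Hz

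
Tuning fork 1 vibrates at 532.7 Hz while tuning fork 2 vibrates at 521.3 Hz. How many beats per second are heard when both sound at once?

11.4 Hz

Beats arise from superposition of two nearby frequencies; the beat rate is |f₁ − f₂|.
|532.7 − 521.3| = 11.4 Hz.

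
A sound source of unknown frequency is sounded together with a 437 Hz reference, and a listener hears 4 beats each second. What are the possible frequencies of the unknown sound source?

433 Hz or 441 Hz

|f − 437| = 4, so f = 437 ± 4.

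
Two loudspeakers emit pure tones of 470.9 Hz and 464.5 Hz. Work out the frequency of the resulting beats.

Beats arise from superposition of two nearby frequencies; the beat rate is |f₁ − f₂|.
|470.9 − 464.5| = 6.4 Hz.

6.4 Hz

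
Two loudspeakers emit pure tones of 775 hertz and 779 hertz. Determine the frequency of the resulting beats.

Beats arise from superposition of two nearby frequencies; the beat rate is |f₁ − f₂|.
|775 − 779| = 4 Hz.

4 Hz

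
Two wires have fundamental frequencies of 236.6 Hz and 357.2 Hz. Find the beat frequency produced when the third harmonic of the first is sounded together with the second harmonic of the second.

4.6 Hz

Third harmonic of the first: 3·236.6 = 709.8 Hz.
Second harmonic of the second: 2·357.2 = 714.4 Hz.
f_beat = |709.8 − 714.4| = 4.6 Hz.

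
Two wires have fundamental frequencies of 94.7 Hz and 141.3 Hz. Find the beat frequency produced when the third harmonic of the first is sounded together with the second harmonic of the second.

1.5 Hz

Third harmonic of the first: 3·94.7 = 284.1 Hz.
Second harmonic of the second: 2·141.3 = 282.6 Hz.
f_beat = |284.1 − 282.6| = 1.5 Hz.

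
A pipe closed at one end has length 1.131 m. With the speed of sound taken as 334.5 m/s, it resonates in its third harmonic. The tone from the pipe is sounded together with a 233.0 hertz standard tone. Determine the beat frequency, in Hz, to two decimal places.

11.18 Hz

Closed pipe (odd harmonics): f_n = n·v/(4L) = 3·334.5/(4·1.131) = 221.8170 Hz.
f_beat = |221.8170 − 233.0| = 11.18 Hz.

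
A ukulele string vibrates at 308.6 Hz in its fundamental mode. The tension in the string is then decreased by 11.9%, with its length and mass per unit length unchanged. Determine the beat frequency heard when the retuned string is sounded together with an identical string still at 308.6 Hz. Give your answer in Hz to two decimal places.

For a string, f ∝ √T, so the new frequency is 308.6·√0.881 = 289.6569 Hz.
f_beat = |289.6569 − 308.6| = 18.94 Hz.

18.94 Hz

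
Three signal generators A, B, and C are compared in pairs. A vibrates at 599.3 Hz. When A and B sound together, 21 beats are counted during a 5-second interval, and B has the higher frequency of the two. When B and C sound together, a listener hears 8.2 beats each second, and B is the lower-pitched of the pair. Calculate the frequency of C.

A–B: Beat frequency = 21/5 = 4.2 Hz.
B is above A, so f_B = 599.3 + 4.2 = 603.5 Hz.
C is above B, so f_C = 603.5 + 8.2 = 611.7 Hz.

611.7 Hz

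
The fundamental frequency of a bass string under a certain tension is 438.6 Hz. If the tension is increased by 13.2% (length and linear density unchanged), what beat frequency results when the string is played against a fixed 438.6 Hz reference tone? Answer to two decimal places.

For a string, f ∝ √T, so the new frequency is 438.6·√1.132 = 466.6506 Hz.
f_beat = |466.6506 − 438.6| = 28.05 Hz.

28.05 Hz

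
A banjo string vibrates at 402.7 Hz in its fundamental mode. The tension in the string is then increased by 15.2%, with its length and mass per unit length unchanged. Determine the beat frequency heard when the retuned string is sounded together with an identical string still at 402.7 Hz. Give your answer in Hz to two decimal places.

For a string, f ∝ √T, so the new frequency is 402.7·√1.152 = 432.2230 Hz.
f_beat = |432.2230 − 402.7| = 29.52 Hz.

29.52 Hz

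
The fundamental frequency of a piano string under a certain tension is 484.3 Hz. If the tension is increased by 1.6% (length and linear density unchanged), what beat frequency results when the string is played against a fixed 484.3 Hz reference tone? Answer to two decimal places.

3.86 Hz

For a string, f ∝ √T, so the new frequency is 484.3·√1.016 = 488.1590 Hz.
f_beat = |488.1590 − 484.3| = 3.86 Hz.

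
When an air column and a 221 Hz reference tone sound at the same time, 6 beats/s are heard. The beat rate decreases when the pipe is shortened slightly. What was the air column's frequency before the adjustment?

|f − 221| = 6, so the air column was at either 215 Hz or 227 Hz.
A shorter pipe has a higher fundamental; the adjustment raises the air column's frequency.
The beat rate fell, so the adjustment moved the air column toward 221 Hz — it must have started below the reference.

215 Hz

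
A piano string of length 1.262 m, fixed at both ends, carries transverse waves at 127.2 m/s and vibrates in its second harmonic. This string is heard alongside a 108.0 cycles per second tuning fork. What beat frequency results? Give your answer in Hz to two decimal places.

For a string fixed at both ends, f_n = n·v/(2L) = 2·127.2/(2·1.262) = 100.7924 Hz.
f_beat = |100.7924 − 108.0| = 7.21 Hz.

7.21 Hz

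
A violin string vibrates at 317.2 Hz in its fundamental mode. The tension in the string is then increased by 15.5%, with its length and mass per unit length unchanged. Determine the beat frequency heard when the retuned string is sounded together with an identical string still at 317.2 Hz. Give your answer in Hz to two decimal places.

23.70 Hz

For a string, f ∝ √T, so the new frequency is 317.2·√1.155 = 340.8978 Hz.
f_beat = |340.8978 − 317.2| = 23.70 Hz.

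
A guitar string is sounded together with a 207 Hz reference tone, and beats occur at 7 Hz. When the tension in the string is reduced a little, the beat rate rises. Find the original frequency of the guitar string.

200 Hz

|f − 207| = 7, so the guitar string was at either 200 Hz or 214 Hz.
Lower tension means lower frequency; the adjustment lowers the guitar string's frequency.
The beat rate rose, so the adjustment moved the guitar string further from 207 Hz — it was already below the reference.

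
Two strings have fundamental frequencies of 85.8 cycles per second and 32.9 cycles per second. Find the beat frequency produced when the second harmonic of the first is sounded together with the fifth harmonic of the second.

7.1 Hz

Second harmonic of the first: 2·85.8 = 171.6 Hz.
Fifth harmonic of the second: 5·32.9 = 164.5 Hz.
f_beat = |171.6 − 164.5| = 7.1 Hz.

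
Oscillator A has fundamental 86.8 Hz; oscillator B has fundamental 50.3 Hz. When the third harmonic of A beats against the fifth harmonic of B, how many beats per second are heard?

Third harmonic of the first: 3·86.8 = 260.4 Hz.
Fifth harmonic of the second: 5·50.3 = 251.5 Hz.
f_beat = |260.4 − 251.5| = 8.9 Hz.

8.9 Hz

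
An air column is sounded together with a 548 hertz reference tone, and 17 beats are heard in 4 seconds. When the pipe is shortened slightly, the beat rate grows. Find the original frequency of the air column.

552.25 Hz

Beat frequency = 17/4 = 4.25 Hz.
|f − 548| = 4.25, so the air column was at either 543.75 Hz or 552.25 Hz.
A shorter pipe has a higher fundamental; the adjustment raises the air column's frequency.
The beat rate rose, so the adjustment moved the air column further from 548 Hz — it was already above the reference.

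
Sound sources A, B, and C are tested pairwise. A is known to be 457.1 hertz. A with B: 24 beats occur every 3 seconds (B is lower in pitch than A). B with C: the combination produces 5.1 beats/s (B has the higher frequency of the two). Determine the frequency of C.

A–B: Beat frequency = 24/3 = 8 Hz.
B is below A, so f_B = 457.1 − 8 = 449.1 Hz.
C is below B, so f_C = 449.1 − 5.1 = 444 Hz.

444 Hz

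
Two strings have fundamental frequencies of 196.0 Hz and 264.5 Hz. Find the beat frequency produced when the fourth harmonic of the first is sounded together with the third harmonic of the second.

Fourth harmonic of the first: 4·196.0 = 784.0 Hz.
Third harmonic of the second: 3·264.5 = 793.5 Hz.
f_beat = |784.0 − 793.5| = 9.5 Hz.

9.5 Hz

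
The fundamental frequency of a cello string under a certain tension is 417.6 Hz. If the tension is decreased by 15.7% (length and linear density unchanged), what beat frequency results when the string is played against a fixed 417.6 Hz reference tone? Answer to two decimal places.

For a string, f ∝ √T, so the new frequency is 417.6·√0.843 = 383.4196 Hz.
f_beat = |383.4196 − 417.6| = 34.18 Hz.

34.18 Hz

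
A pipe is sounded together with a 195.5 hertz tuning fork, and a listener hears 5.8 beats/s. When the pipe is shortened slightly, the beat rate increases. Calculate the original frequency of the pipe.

|f − 195.5| = 5.8, so the pipe was at either 189.7 Hz or 201.3 Hz.
A shorter pipe has a higher fundamental; the adjustment raises the pipe's frequency.
The beat rate rose, so the adjustment moved the pipe further from 195.5 Hz — it was already above the reference.

201.3 Hz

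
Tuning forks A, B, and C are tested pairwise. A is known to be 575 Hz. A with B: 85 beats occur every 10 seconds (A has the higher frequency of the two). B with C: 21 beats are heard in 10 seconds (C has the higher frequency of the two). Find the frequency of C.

568.6 Hz

A–B: Beat frequency = 85/10 = 8.5 Hz.
B is below A, so f_B = 575 − 8.5 = 566.5 Hz.
B–C: Beat frequency = 21/10 = 2.1 Hz.
C is above B, so f_C = 566.5 + 2.1 = 568.6 Hz.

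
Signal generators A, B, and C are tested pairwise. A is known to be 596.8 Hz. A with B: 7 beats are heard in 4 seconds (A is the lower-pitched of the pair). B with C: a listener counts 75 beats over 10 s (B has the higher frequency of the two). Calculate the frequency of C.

591.05 Hz

A–B: Beat frequency = 7/4 = 1.75 Hz.
B is above A, so f_B = 596.8 + 1.75 = 598.55 Hz.
B–C: Beat frequency = 75/10 = 7.5 Hz.
C is below B, so f_C = 598.55 − 7.5 = 591.05 Hz.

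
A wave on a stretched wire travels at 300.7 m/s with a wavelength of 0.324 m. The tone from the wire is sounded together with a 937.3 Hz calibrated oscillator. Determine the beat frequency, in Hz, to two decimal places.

9.21 Hz

Source frequency f = v/λ = 300.7/0.324 = 928.0864 Hz.
f_beat = |928.0864 − 937.3| = 9.21 Hz.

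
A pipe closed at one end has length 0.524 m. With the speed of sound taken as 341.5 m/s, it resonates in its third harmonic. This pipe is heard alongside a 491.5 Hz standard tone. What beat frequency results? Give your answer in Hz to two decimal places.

2.71 Hz

Closed pipe (odd harmonics): f_n = n·v/(4L) = 3·341.5/(4·0.524) = 488.7882 Hz.
f_beat = |488.7882 − 491.5| = 2.71 Hz.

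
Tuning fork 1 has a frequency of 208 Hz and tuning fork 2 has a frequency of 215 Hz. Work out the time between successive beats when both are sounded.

f_beat = |208 − 215| = 7 Hz.
Beat period T = 1 / f_beat = 1 / 7 s.

0.143 s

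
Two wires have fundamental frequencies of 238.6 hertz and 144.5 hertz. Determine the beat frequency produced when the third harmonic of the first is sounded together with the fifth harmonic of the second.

6.7 Hz

Third harmonic of the first: 3·238.6 = 715.8 Hz.
Fifth harmonic of the second: 5·144.5 = 722.5 Hz.
f_beat = |715.8 − 722.5| = 6.7 Hz.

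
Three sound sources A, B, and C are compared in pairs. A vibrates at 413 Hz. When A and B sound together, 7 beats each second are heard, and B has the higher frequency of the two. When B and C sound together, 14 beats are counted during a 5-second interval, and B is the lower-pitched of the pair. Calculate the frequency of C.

B is above A, so f_B = 413 + 7 = 420 Hz.
B–C: Beat frequency = 14/5 = 2.8 Hz.
C is above B, so f_C = 420 + 2.8 = 422.8 Hz.

422.8 Hz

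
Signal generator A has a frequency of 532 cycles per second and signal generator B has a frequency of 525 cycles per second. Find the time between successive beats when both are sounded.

0.143 s

f_beat = |532 − 525| = 7 Hz.
Beat period T = 1 / f_beat = 1 / 7 s.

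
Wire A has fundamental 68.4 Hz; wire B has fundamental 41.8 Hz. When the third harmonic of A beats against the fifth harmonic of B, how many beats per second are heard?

3.8 Hz

Third harmonic of the first: 3·68.4 = 205.2 Hz.
Fifth harmonic of the second: 5·41.8 = 209.0 Hz.
f_beat = |205.2 − 209.0| = 3.8 Hz.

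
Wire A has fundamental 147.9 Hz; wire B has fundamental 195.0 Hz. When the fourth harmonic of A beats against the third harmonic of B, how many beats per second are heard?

Fourth harmonic of the first: 4·147.9 = 591.6 Hz.
Third harmonic of the second: 3·195.0 = 585.0 Hz.
f_beat = |591.6 − 585.0| = 6.6 Hz.

6.6 Hz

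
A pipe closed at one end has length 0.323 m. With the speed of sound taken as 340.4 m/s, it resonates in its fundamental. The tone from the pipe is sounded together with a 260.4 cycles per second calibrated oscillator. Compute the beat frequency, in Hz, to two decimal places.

3.07 Hz

Closed pipe (odd harmonics): f_n = n·v/(4L) = 1·340.4/(4·0.323) = 263.4675 Hz.
f_beat = |263.4675 − 260.4| = 3.07 Hz.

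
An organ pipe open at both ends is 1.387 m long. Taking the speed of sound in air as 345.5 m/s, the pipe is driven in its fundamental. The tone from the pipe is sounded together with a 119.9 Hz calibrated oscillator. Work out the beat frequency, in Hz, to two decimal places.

4.65 Hz

Open pipe: f_n = n·v/(2L) = 1·345.5/(2·1.387) = 124.5494 Hz.
f_beat = |124.5494 − 119.9| = 4.65 Hz.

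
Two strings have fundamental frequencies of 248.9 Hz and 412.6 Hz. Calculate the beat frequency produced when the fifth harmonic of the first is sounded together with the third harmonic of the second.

Fifth harmonic of the first: 5·248.9 = 1244.5 Hz.
Third harmonic of the second: 3·412.6 = 1237.8 Hz.
f_beat = |1244.5 − 1237.8| = 6.7 Hz.

6.7 Hz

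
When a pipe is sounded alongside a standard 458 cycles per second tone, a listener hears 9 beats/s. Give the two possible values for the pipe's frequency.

449 Hz or 467 Hz

|f − 458| = 9, so f = 458 ± 9.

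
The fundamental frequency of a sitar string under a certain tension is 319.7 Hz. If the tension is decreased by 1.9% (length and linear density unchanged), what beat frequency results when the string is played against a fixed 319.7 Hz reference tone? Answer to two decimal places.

For a string, f ∝ √T, so the new frequency is 319.7·√0.981 = 316.6483 Hz.
f_beat = |316.6483 − 319.7| = 3.05 Hz.

3.05 Hz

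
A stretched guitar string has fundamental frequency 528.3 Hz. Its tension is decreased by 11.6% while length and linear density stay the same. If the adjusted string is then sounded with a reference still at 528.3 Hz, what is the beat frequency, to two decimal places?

For a string, f ∝ √T, so the new frequency is 528.3·√0.884 = 496.7144 Hz.
f_beat = |496.7144 − 528.3| = 31.59 Hz.

31.59 Hz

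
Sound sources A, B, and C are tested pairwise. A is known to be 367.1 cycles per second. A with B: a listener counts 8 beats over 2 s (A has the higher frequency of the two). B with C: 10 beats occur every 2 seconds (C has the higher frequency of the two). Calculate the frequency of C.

A–B: Beat frequency = 8/2 = 4 Hz.
B is below A, so f_B = 367.1 − 4 = 363.1 Hz.
B–C: Beat frequency = 10/2 = 5 Hz.
C is above B, so f_C = 363.1 + 5 = 368.1 Hz.

368.1 Hz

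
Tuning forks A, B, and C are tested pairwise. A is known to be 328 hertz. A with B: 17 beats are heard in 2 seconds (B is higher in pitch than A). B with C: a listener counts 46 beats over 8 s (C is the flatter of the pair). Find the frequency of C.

A–B: Beat frequency = 17/2 = 8.5 Hz.
B is above A, so f_B = 328 + 8.5 = 336.5 Hz.
B–C: Beat frequency = 46/8 = 5.75 Hz.
C is below B, so f_C = 336.5 − 5.75 = 330.75 Hz.

330.75 Hz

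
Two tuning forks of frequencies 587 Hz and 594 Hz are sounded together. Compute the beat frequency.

7 Hz

Beats arise from superposition of two nearby frequencies; the beat rate is |f₁ − f₂|.
|587 − 594| = 7 Hz.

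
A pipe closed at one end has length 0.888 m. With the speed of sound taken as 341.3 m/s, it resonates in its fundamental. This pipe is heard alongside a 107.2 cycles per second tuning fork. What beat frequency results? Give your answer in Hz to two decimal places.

Closed pipe (odd harmonics): f_n = n·v/(4L) = 1·341.3/(4·0.888) = 96.0867 Hz.
f_beat = |96.0867 − 107.2| = 11.11 Hz.

11.11 Hz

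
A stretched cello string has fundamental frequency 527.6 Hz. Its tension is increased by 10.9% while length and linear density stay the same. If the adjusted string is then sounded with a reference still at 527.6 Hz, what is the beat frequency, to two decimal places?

For a string, f ∝ √T, so the new frequency is 527.6·√1.109 = 555.6106 Hz.
f_beat = |555.6106 − 527.6| = 28.01 Hz.

28.01 Hz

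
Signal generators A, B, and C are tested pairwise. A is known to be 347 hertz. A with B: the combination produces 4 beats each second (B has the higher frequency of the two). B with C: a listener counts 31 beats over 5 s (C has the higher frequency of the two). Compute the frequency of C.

B is above A, so f_B = 347 + 4 = 351 Hz.
B–C: Beat frequency = 31/5 = 6.2 Hz.
C is above B, so f_C = 351 + 6.2 = 357.2 Hz.

357.2 Hz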